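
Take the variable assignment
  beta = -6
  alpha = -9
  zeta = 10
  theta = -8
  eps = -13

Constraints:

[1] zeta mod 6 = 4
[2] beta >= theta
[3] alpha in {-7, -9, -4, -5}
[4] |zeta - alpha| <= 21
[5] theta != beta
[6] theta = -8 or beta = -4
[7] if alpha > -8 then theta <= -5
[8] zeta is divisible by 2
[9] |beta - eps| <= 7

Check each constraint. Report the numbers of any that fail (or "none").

[1] 10 mod 6 = 4 — holds.
[2] beta = -6, theta = -8; -6 ≥ -8 — holds.
[3] alpha = -9 is in {-7, -9, -4, -5} — holds.
[4] |10 - (-9)| = 19; 19 ≤ 21 — holds.
[5] theta = -8, beta = -6; distinct — holds.
[6] theta = -8 = -8 (first disjunct) — holds.
[7] alpha = -9, not > -8; antecedent false, conditional vacuously true — holds.
[8] 10 / 2 = 5, so 2 divides 10 — holds.
[9] |-6 - (-13)| = 7; 7 ≤ 7 — holds.

Yes — all constraints hold.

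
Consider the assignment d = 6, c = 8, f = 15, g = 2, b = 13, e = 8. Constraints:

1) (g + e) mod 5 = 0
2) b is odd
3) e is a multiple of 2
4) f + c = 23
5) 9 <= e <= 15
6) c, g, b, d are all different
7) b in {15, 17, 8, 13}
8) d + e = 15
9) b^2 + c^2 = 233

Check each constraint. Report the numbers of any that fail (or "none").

1) g + e = 10; 10 mod 5 = 0 — OK.
2) b = 13 is odd — OK.
3) 8 / 2 = 4, so 2 divides 8 — OK.
4) f + c = 15 + 8 = 23 — OK.
5) e = 8 is outside [9, 15] — violated.
6) values 8, 2, 13, 6 are pairwise distinct — OK.
7) b = 13 is in {15, 17, 8, 13} — OK.
8) d + e = 6 + 8 = 14, not 15 — violated.
9) b^2 + c^2 = 13^2 + 8^2 = 169 + 64 = 233 — OK.

The assignment fails constraints 5, 8.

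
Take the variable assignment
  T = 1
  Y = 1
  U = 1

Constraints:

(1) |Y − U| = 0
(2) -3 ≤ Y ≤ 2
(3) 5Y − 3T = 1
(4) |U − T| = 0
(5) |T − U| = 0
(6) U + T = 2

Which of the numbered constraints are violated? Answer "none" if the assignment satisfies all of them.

The assignment fails constraint 3.

(1) |1 − 1| = 0  ✓
(2) Y = 1 lies in [-3, 2]  ✓
(3) 5Y − 3T = 5(1) − 3(1) = 2, not 1  ✗
(4) |1 − 1| = 0  ✓
(5) |1 − 1| = 0  ✓
(6) U + T = 1 + 1 = 2  ✓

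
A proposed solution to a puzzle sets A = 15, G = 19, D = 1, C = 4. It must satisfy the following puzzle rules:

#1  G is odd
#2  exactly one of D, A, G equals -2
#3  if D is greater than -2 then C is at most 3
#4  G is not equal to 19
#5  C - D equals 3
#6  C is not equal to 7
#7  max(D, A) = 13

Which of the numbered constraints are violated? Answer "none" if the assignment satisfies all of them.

Violated: 2, 3, 4, and 7.

#1 G = 19 is odd  OK
#2 D=1, A=15, G=19; 0 of them equal -2, not exactly one  FAIL
#3 D = 1 > -2, so we need C ≤ 3; but C = 4 > 3  FAIL
#4 G = 19, but 19 is required to differ  FAIL
#5 C - D = 4 - 1 = 3  OK
#6 C = 4, and 4 ≠ 7  OK
#7 max(1, 15) = 15, not 13  FAIL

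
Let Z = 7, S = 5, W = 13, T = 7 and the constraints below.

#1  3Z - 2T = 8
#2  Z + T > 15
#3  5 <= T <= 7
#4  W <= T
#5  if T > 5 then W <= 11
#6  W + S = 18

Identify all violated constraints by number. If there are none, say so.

#1 3Z - 2T = 3(7) - 2(7) = 7, not 8  ✘
#2 Z + T = 7 + 7 = 14; 14 ≤ 15, bound 15 not met  ✘
#3 T = 7 lies in [5, 7]  ✔
#4 W = 13, T = 7; 13 > 7 (want ≤)  ✘
#5 T = 7 > 5, so we need W ≤ 11; but W = 13 > 11  ✘
#6 W + S = 13 + 5 = 18  ✔

The assignment fails constraints 1, 2, 4, and 5.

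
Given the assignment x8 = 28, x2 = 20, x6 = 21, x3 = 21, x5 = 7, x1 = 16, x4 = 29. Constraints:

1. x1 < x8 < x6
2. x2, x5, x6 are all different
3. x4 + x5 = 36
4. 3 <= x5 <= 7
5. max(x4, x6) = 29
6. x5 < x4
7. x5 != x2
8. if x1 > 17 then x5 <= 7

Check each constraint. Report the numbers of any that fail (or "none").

1. values 16, 28, 21; x8 = 28 is not < x6 = 21 — fails.
2. values 20, 7, 21 are pairwise distinct — holds.
3. x4 + x5 = 29 + 7 = 36 — holds.
4. x5 = 7 lies in [3, 7] — holds.
5. max(29, 21) = 29 — holds.
6. x5 = 7, x4 = 29; 7 < 29 — holds.
7. x5 = 7, x2 = 20; distinct — holds.
8. x1 = 16, not > 17; antecedent false, conditional vacuously true — holds.

Constraint 1 is violated.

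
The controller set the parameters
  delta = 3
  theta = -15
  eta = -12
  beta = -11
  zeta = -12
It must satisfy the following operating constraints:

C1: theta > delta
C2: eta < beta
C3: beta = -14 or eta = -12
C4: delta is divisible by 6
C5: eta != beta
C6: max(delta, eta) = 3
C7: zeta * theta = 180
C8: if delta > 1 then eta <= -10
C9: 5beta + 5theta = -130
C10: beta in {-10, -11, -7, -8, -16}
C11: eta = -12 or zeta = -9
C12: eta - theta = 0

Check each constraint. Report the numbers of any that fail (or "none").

C1: theta = -15, delta = 3; -15 ≤ 3 (want >)  false
C2: eta = -12, beta = -11; -12 < -11  true
C3: beta = -11 ≠ -14, but eta = -12 = -12 (second disjunct)  true
C4: 3 = 6*0 + 3, so 6 does not divide 3  false
C5: eta = -12, beta = -11; distinct  true
C6: max(3, -12) = 3  true
C7: zeta * theta = -12 * (-15) = 180  true
C8: delta = 3 > 1, so we need eta ≤ -10; eta = -12 ≤ -10  true
C9: 5beta + 5theta = 5(-11) + 5(-15) = -130  true
C10: beta = -11 is in {-10, -11, -7, -8, -16}  true
C11: eta = -12 = -12 (first disjunct)  true
C12: eta - theta = -12 - (-15) = 3, not 0  false

Violated: 1, 4, and 12.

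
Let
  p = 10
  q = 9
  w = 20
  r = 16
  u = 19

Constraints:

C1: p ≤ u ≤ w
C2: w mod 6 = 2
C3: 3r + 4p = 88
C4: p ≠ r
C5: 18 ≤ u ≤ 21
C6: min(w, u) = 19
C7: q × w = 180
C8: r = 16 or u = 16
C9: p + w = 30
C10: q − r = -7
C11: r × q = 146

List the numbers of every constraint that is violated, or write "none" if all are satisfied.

C1: values 10 ≤ 19 ≤ 20 — holds.
C2: 20 mod 6 = 2 — holds.
C3: 3r + 4p = 3(16) + 4(10) = 88 — holds.
C4: p = 10, r = 16; distinct — holds.
C5: u = 19 lies in [18, 21] — holds.
C6: min(20, 19) = 19 — holds.
C7: q × w = 9 × 20 = 180 — holds.
C8: r = 16 = 16 (first disjunct) — holds.
C9: p + w = 10 + 20 = 30 — holds.
C10: q − r = 9 − 16 = -7 — holds.
C11: r × q = 16 × 9 = 144, not 146 — does not hold.

Constraint 11 does not hold.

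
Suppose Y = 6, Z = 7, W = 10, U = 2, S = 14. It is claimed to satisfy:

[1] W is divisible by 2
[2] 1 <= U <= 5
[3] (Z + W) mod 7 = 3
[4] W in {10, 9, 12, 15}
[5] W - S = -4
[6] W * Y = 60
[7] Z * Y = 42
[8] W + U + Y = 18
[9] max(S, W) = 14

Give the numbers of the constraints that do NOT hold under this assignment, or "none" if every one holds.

All constraints are satisfied.

[1] 10 / 2 = 5, so 2 divides 10 — satisfied.
[2] U = 2 lies in [1, 5] — satisfied.
[3] Z + W = 17; 17 mod 7 = 3 — satisfied.
[4] W = 10 is in {10, 9, 12, 15} — satisfied.
[5] W - S = 10 - 14 = -4 — satisfied.
[6] W * Y = 10 * 6 = 60 — satisfied.
[7] Z * Y = 7 * 6 = 42 — satisfied.
[8] W + U + Y = 10 + 2 + 6 = 18 — satisfied.
[9] max(14, 10) = 14 — satisfied.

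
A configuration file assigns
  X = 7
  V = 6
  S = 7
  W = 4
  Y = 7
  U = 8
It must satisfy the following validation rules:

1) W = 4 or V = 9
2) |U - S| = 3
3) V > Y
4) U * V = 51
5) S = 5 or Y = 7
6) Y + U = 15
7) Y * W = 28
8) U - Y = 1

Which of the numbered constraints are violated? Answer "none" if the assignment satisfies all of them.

1) W = 4 = 4 (first disjunct) — OK.
2) |8 - 7| = 1, not 3 — violated.
3) V = 6, Y = 7; 6 ≤ 7 (want >) — violated.
4) U * V = 8 * 6 = 48, not 51 — violated.
5) S = 7 ≠ 5, but Y = 7 = 7 (second disjunct) — OK.
6) Y + U = 7 + 8 = 15 — OK.
7) Y * W = 7 * 4 = 28 — OK.
8) U - Y = 8 - 7 = 1 — OK.

Constraints 2, 3, and 4 are violated.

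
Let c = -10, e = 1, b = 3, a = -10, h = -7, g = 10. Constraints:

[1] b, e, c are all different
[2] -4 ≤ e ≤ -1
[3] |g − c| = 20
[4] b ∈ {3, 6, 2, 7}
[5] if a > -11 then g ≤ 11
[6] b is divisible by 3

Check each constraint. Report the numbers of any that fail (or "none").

[1] values 3, 1, -10 are pairwise distinct — holds.
[2] e = 1 is outside [-4, -1] — fails.
[3] |10 − (-10)| = 20 — holds.
[4] b = 3 is in {3, 6, 2, 7} — holds.
[5] a = -10 > -11, so we need g ≤ 11; g = 10 ≤ 11 — holds.
[6] 3 / 3 = 1, so 3 divides 3 — holds.

The assignment fails constraint 2.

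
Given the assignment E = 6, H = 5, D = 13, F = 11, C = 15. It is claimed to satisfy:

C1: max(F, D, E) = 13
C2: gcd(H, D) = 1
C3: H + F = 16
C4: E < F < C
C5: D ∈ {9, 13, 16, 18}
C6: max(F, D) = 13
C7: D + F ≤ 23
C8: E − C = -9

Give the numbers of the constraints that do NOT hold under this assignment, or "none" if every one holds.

C1: max(11, 13, 6) = 13  OK
C2: gcd(5, 13) = 1  OK
C3: H + F = 5 + 11 = 16  OK
C4: values 6 < 11 < 15  OK
C5: D = 13 is in {9, 13, 16, 18}  OK
C6: max(11, 13) = 13  OK
C7: D + F = 13 + 11 = 24; 24 > 23, bound 23 not met  FAIL
C8: E − C = 6 − 15 = -9  OK

Constraint 7 is violated.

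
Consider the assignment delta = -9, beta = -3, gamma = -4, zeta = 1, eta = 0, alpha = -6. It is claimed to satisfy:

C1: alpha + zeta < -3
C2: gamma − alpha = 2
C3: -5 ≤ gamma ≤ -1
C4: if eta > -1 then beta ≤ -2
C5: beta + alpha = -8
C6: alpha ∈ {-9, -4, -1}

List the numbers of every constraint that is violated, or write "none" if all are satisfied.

C1: alpha + zeta = -6 + 1 = -5; -5 < -3 — satisfied.
C2: gamma − alpha = -4 − (-6) = 2 — satisfied.
C3: gamma = -4 lies in [-5, -1] — satisfied.
C4: eta = 0 > -1, so we need beta ≤ -2; beta = -3 ≤ -2 — satisfied.
C5: beta + alpha = -3 + (-6) = -9, not -8 — violated.
C6: alpha = -6 is not in {-9, -4, -1} — violated.

The assignment fails constraints 5 and 6.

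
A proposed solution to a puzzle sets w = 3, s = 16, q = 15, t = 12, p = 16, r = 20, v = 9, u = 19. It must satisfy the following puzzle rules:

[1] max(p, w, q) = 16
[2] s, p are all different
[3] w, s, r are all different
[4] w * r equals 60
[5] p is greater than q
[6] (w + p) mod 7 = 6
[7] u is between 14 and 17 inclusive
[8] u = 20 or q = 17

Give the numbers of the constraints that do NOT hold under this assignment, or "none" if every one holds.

[1] max(16, 3, 15) = 16 — holds.
[2] s = p = 16, not all different — fails.
[3] values 3, 16, 20 are pairwise distinct — holds.
[4] w * r = 3 * 20 = 60 — holds.
[5] p = 16, q = 15; 16 > 15 — holds.
[6] w + p = 19; 19 mod 7 = 5, not 6 — fails.
[7] u = 19 is outside [14, 17] — fails.
[8] u = 19 ≠ 20 and q = 15 ≠ 17; both disjuncts false — fails.

Violated: 2, 6, 7, 8.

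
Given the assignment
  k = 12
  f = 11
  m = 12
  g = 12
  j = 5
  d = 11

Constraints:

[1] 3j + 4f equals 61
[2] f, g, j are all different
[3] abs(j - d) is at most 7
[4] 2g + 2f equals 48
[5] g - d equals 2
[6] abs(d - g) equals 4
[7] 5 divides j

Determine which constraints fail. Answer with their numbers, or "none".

[1] 3j + 4f = 3(5) + 4(11) = 59, not 61  no
[2] values 11, 12, 5 are pairwise distinct  yes
[3] abs(5 - 11) = 6; 6 ≤ 7  yes
[4] 2g + 2f = 2(12) + 2(11) = 46, not 48  no
[5] g - d = 12 - 11 = 1, not 2  no
[6] abs(11 - 12) = 1, not 4  no
[7] 5 / 5 = 1, so 5 divides 5  yes

Constraints 1, 4, 5, and 6 are violated.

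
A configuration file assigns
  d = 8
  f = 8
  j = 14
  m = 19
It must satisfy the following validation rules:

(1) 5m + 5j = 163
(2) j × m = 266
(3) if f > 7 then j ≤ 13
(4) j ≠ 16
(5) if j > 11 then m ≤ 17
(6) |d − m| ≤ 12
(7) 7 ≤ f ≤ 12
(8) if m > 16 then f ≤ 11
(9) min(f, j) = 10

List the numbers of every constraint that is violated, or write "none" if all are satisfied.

(1) 5m + 5j = 5(19) + 5(14) = 165, not 163 — does not hold.
(2) j × m = 14 × 19 = 266 — holds.
(3) f = 8 > 7, so we need j ≤ 13; but j = 14 > 13 — does not hold.
(4) j = 14, and 14 ≠ 16 — holds.
(5) j = 14 > 11, so we need m ≤ 17; but m = 19 > 17 — does not hold.
(6) |8 − 19| = 11; 11 ≤ 12 — holds.
(7) f = 8 lies in [7, 12] — holds.
(8) m = 19 > 16, so we need f ≤ 11; f = 8 ≤ 11 — holds.
(9) min(8, 14) = 8, not 10 — does not hold.

No — constraints 1, 3, 5, 9 are not satisfied.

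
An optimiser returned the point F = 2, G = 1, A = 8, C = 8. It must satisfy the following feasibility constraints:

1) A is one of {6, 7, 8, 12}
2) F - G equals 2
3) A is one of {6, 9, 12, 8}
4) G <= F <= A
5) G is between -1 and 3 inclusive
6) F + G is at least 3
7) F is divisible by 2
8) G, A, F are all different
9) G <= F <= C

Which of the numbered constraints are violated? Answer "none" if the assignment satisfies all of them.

Constraint 2 does not hold.

1) A = 8 is in {6, 7, 8, 12}  ✓
2) F - G = 2 - 1 = 1, not 2  ✗
3) A = 8 is in {6, 9, 12, 8}  ✓
4) values 1 <= 2 <= 8  ✓
5) G = 1 lies in [-1, 3]  ✓
6) F + G = 2 + 1 = 3; 3 ≥ 3  ✓
7) 2 / 2 = 1, so 2 divides 2  ✓
8) values 1, 8, 2 are pairwise distinct  ✓
9) values 1 <= 2 <= 8  ✓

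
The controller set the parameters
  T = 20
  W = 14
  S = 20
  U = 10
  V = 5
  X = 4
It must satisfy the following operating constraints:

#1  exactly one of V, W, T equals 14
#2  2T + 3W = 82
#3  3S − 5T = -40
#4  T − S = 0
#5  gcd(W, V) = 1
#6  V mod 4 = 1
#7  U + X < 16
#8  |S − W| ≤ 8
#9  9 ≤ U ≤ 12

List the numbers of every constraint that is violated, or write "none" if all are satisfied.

The assignment satisfies every constraint.

#1 V=5, W=14, T=20; 1 of them equals 14 — satisfied.
#2 2T + 3W = 2(20) + 3(14) = 82 — satisfied.
#3 3S − 5T = 3(20) − 5(20) = -40 — satisfied.
#4 T − S = 20 − 20 = 0 — satisfied.
#5 gcd(14, 5) = 1 — satisfied.
#6 5 mod 4 = 1 — satisfied.
#7 U + X = 10 + 4 = 14; 14 < 16 — satisfied.
#8 |20 − 14| = 6; 6 ≤ 8 — satisfied.
#9 U = 10 lies in [9, 12] — satisfied.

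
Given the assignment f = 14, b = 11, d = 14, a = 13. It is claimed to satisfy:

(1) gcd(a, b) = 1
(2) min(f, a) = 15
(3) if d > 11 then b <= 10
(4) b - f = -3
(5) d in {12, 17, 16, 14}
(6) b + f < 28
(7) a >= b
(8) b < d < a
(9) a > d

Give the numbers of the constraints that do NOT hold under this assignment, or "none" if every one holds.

(1) gcd(13, 11) = 1 — holds.
(2) min(14, 13) = 13, not 15 — fails.
(3) d = 14 > 11, so we need b ≤ 10; but b = 11 > 10 — fails.
(4) b - f = 11 - 14 = -3 — holds.
(5) d = 14 is in {12, 17, 16, 14} — holds.
(6) b + f = 11 + 14 = 25; 25 < 28 — holds.
(7) a = 13, b = 11; 13 ≥ 11 — holds.
(8) values 11, 14, 13; d = 14 is not < a = 13 — fails.
(9) a = 13, d = 14; 13 ≤ 14 (want >) — fails.

Violated: 2, 3, 8, 9.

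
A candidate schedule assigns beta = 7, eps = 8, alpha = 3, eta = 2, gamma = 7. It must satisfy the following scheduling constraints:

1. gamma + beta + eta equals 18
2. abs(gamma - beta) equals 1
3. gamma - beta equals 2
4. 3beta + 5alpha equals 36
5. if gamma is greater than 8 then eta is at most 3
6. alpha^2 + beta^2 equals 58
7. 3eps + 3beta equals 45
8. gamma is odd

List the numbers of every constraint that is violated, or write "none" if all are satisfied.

1. gamma + beta + eta = 7 + 7 + 2 = 16, not 18  ✘
2. abs(7 - 7) = 0, not 1  ✘
3. gamma - beta = 7 - 7 = 0, not 2  ✘
4. 3beta + 5alpha = 3(7) + 5(3) = 36  ✔
5. gamma = 7, not > 8; antecedent false, conditional vacuously true  ✔
6. alpha^2 + beta^2 = 3^2 + 7^2 = 9 + 49 = 58  ✔
7. 3eps + 3beta = 3(8) + 3(7) = 45  ✔
8. gamma = 7 is odd  ✔

Violated: 1, 2, 3.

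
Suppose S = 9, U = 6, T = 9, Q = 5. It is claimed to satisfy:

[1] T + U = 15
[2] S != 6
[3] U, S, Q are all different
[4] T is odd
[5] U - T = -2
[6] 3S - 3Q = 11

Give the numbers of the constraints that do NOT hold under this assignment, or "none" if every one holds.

[1] T + U = 9 + 6 = 15  yes
[2] S = 9, and 9 ≠ 6  yes
[3] values 6, 9, 5 are pairwise distinct  yes
[4] T = 9 is odd  yes
[5] U - T = 6 - 9 = -3, not -2  no
[6] 3S - 3Q = 3(9) - 3(5) = 12, not 11  no

Constraints 5, 6 are violated.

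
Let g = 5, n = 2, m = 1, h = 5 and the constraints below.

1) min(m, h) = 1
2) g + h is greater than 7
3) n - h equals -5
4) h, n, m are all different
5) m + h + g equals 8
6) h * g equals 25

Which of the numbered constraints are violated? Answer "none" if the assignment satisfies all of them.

1) min(1, 5) = 1 — OK.
2) g + h = 5 + 5 = 10; 10 > 7 — OK.
3) n - h = 2 - 5 = -3, not -5 — violated.
4) values 5, 2, 1 are pairwise distinct — OK.
5) m + h + g = 1 + 5 + 5 = 11, not 8 — violated.
6) h * g = 5 * 5 = 25 — OK.

Violated: 3 and 5.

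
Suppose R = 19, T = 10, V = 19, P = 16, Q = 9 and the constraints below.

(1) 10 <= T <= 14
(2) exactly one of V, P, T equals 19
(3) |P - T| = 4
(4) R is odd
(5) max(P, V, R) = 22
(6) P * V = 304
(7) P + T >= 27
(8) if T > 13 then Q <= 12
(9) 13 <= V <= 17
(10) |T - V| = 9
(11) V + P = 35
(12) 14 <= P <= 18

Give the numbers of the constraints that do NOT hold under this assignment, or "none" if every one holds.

Constraints 3, 5, 7, 9 do not hold.

(1) T = 10 lies in [10, 14] — OK.
(2) V=19, P=16, T=10; 1 of them equals 19 — OK.
(3) |16 - 10| = 6, not 4 — violated.
(4) R = 19 is odd — OK.
(5) max(16, 19, 19) = 19, not 22 — violated.
(6) P * V = 16 * 19 = 304 — OK.
(7) P + T = 16 + 10 = 26; 26 < 27, bound 27 not met — violated.
(8) T = 10, not > 13; antecedent false, conditional vacuously true — OK.
(9) V = 19 is outside [13, 17] — violated.
(10) |10 - 19| = 9 — OK.
(11) V + P = 19 + 16 = 35 — OK.
(12) P = 16 lies in [14, 18] — OK.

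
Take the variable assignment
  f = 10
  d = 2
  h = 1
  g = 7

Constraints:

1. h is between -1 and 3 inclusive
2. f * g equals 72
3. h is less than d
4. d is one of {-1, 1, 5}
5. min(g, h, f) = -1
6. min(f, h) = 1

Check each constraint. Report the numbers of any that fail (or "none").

1. h = 1 lies in [-1, 3] — satisfied.
2. f * g = 10 * 7 = 70, not 72 — violated.
3. h = 1, d = 2; 1 < 2 — satisfied.
4. d = 2 is not in {-1, 1, 5} — violated.
5. min(7, 1, 10) = 1, not -1 — violated.
6. min(10, 1) = 1 — satisfied.

Constraints 2, 4, and 5 are violated.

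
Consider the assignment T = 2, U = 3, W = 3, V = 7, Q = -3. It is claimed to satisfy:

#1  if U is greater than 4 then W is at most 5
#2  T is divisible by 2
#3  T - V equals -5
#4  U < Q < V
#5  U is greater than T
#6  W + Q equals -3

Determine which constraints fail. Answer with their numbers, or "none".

#1 U = 3, not > 4; antecedent false, conditional vacuously true  ✔
#2 2 / 2 = 1, so 2 divides 2  ✔
#3 T - V = 2 - 7 = -5  ✔
#4 values 3, -3, 7; U = 3 is not < Q = -3  ✘
#5 U = 3, T = 2; 3 > 2  ✔
#6 W + Q = 3 + (-3) = 0, not -3  ✘

The assignment fails constraints 4, 6.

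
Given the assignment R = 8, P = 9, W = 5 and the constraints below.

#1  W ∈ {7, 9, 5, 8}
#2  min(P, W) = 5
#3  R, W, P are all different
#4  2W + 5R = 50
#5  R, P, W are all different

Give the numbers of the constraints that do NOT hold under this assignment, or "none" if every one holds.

Yes — all constraints hold.

#1 W = 5 is in {7, 9, 5, 8}  ✓
#2 min(9, 5) = 5  ✓
#3 values 8, 5, 9 are pairwise distinct  ✓
#4 2W + 5R = 2(5) + 5(8) = 50  ✓
#5 values 8, 9, 5 are pairwise distinct  ✓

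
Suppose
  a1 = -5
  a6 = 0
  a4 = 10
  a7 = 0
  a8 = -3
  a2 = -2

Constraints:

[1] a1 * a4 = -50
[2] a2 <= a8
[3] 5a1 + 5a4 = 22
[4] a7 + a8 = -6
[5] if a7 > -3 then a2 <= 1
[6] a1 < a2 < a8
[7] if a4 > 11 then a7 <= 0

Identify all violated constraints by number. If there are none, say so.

[1] a1 * a4 = -5 * 10 = -50 — satisfied.
[2] a2 = -2, a8 = -3; -2 > -3 (want ≤) — violated.
[3] 5a1 + 5a4 = 5(-5) + 5(10) = 25, not 22 — violated.
[4] a7 + a8 = 0 + (-3) = -3, not -6 — violated.
[5] a7 = 0 > -3, so we need a2 ≤ 1; a2 = -2 ≤ 1 — satisfied.
[6] values -5, -2, -3; a2 = -2 is not < a8 = -3 — violated.
[7] a4 = 10, not > 11; antecedent false, conditional vacuously true — satisfied.

No — constraints 2, 3, 4, 6 are not satisfied.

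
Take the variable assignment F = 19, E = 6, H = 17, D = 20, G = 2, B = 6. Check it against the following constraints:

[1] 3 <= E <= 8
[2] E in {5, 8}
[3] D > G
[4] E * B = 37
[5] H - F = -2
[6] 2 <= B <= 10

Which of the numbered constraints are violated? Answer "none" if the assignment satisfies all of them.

No — constraints 2, 4 are not satisfied.

[1] E = 6 lies in [3, 8]  OK
[2] E = 6 is not in {5, 8}  FAIL
[3] D = 20, G = 2; 20 > 2  OK
[4] E * B = 6 * 6 = 36, not 37  FAIL
[5] H - F = 17 - 19 = -2  OK
[6] B = 6 lies in [2, 10]  OK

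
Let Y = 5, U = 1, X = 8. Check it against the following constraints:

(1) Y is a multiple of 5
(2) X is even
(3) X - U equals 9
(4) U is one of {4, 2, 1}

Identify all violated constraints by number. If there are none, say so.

(1) 5 / 5 = 1, so 5 divides 5 — holds.
(2) X = 8 is even — holds.
(3) X - U = 8 - 1 = 7, not 9 — does not hold.
(4) U = 1 is in {4, 2, 1} — holds.

No — constraint 3 is not satisfied.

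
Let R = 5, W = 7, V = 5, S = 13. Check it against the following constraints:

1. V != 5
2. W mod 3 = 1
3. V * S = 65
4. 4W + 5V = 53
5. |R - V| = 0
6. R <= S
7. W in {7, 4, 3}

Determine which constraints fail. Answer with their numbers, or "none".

Violated: 1.

1. V = 5, but 5 is required to differ  no
2. 7 mod 3 = 1  yes
3. V * S = 5 * 13 = 65  yes
4. 4W + 5V = 4(7) + 5(5) = 53  yes
5. |5 - 5| = 0  yes
6. R = 5, S = 13; 5 ≤ 13  yes
7. W = 7 is in {7, 4, 3}  yes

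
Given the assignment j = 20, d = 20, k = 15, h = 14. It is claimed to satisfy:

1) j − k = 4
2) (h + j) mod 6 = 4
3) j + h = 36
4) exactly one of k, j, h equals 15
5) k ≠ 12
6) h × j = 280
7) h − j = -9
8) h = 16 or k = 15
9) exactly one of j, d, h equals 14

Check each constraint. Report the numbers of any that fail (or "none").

1) j − k = 20 − 15 = 5, not 4 — violated.
2) h + j = 34; 34 mod 6 = 4 — OK.
3) j + h = 20 + 14 = 34, not 36 — violated.
4) k=15, j=20, h=14; 1 of them equals 15 — OK.
5) k = 15, and 15 ≠ 12 — OK.
6) h × j = 14 × 20 = 280 — OK.
7) h − j = 14 − 20 = -6, not -9 — violated.
8) h = 14 ≠ 16, but k = 15 = 15 (second disjunct) — OK.
9) j=20, d=20, h=14; 1 of them equals 14 — OK.

No — constraints 1, 3, 7 are not satisfied.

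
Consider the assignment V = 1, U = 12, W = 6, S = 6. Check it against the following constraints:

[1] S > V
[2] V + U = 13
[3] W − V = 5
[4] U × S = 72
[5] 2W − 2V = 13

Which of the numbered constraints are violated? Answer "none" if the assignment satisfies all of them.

No — constraint 5 is not satisfied.

[1] S = 6, V = 1; 6 > 1 — OK.
[2] V + U = 1 + 12 = 13 — OK.
[3] W − V = 6 − 1 = 5 — OK.
[4] U × S = 12 × 6 = 72 — OK.
[5] 2W − 2V = 2(6) − 2(1) = 10, not 13 — violated.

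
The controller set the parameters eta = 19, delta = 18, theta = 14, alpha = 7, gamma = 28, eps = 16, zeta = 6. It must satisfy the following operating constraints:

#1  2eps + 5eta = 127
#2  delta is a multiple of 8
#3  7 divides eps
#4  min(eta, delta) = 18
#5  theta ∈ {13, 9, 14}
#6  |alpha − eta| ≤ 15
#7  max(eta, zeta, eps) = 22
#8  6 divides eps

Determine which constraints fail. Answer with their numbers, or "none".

Constraints 2, 3, 7, and 8 are violated.

#1 2eps + 5eta = 2(16) + 5(19) = 127  OK
#2 18 = 8×2 + 2, so 8 does not divide 18  FAIL
#3 16 = 7×2 + 2, so 7 does not divide 16  FAIL
#4 min(19, 18) = 18  OK
#5 theta = 14 is in {13, 9, 14}  OK
#6 |7 − 19| = 12; 12 ≤ 15  OK
#7 max(19, 6, 16) = 19, not 22  FAIL
#8 16 = 6×2 + 4, so 6 does not divide 16  FAIL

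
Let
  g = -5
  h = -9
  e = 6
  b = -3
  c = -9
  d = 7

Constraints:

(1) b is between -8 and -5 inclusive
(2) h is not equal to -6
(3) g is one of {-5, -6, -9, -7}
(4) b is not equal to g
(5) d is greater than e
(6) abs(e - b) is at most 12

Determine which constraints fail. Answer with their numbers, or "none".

(1) b = -3 is outside [-8, -5]  false
(2) h = -9, and -9 ≠ -6  true
(3) g = -5 is in {-5, -6, -9, -7}  true
(4) b = -3, g = -5; distinct  true
(5) d = 7, e = 6; 7 > 6  true
(6) abs(6 - (-3)) = 9; 9 ≤ 12  true

Constraint 1 is violated.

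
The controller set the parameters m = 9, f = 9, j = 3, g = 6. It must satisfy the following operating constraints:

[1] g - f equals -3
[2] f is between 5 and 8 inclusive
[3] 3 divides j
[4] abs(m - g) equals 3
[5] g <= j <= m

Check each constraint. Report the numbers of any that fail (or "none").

[1] g - f = 6 - 9 = -3 — holds.
[2] f = 9 is outside [5, 8] — fails.
[3] 3 / 3 = 1, so 3 divides 3 — holds.
[4] abs(9 - 6) = 3 — holds.
[5] values 6, 3, 9; g = 6 is not <= j = 3 — fails.

Constraints 2 and 5 do not hold.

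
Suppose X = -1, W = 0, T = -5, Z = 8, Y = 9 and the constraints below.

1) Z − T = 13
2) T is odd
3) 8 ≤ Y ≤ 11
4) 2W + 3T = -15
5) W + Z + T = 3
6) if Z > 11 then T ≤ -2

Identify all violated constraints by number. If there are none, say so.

Yes — all constraints hold.

1) Z − T = 8 − (-5) = 13  yes
2) T = -5 is odd  yes
3) Y = 9 lies in [8, 11]  yes
4) 2W + 3T = 2(0) + 3(-5) = -15  yes
5) W + Z + T = 0 + 8 + (-5) = 3  yes
6) Z = 8, not > 11; antecedent false, conditional vacuously true  yes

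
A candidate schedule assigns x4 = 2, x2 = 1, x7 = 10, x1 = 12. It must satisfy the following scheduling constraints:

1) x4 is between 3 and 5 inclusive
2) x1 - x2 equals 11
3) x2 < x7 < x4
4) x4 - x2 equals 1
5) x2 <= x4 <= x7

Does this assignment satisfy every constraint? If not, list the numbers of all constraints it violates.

1) x4 = 2 is outside [3, 5]  false
2) x1 - x2 = 12 - 1 = 11  true
3) values 1, 10, 2; x7 = 10 is not < x4 = 2  false
4) x4 - x2 = 2 - 1 = 1  true
5) values 1 <= 2 <= 10  true

Constraints 1 and 3 do not hold.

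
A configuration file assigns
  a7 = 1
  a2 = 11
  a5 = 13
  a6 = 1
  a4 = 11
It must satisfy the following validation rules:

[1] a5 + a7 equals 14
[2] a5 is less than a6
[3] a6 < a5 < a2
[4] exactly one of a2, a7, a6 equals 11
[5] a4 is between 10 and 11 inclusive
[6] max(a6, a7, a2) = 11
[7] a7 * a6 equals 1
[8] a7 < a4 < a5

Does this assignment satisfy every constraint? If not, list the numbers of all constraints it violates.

No — constraints 2 and 3 are not satisfied.

[1] a5 + a7 = 13 + 1 = 14  OK
[2] a5 = 13, a6 = 1; 13 ≥ 1 (want <)  FAIL
[3] values 1, 13, 11; a5 = 13 is not < a2 = 11  FAIL
[4] a2=11, a7=1, a6=1; 1 of them equals 11  OK
[5] a4 = 11 lies in [10, 11]  OK
[6] max(1, 1, 11) = 11  OK
[7] a7 * a6 = 1 * 1 = 1  OK
[8] values 1 < 11 < 13  OK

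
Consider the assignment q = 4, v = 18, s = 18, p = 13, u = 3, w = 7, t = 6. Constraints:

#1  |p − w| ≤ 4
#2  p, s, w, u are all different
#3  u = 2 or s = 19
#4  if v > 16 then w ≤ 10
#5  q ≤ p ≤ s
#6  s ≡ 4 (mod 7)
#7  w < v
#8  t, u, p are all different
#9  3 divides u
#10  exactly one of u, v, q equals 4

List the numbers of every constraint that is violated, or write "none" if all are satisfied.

The assignment fails constraints 1 and 3.

#1 |13 − 7| = 6; 6 > 4, exceeds bound 4 — violated.
#2 values 13, 18, 7, 3 are pairwise distinct — OK.
#3 u = 3 ≠ 2 and s = 18 ≠ 19; both disjuncts false — violated.
#4 v = 18 > 16, so we need w ≤ 10; w = 7 ≤ 10 — OK.
#5 values 4 ≤ 13 ≤ 18 — OK.
#6 18 mod 7 = 4 — OK.
#7 w = 7, v = 18; 7 < 18 — OK.
#8 values 6, 3, 13 are pairwise distinct — OK.
#9 3 / 3 = 1, so 3 divides 3 — OK.
#10 u=3, v=18, q=4; 1 of them equals 4 — OK.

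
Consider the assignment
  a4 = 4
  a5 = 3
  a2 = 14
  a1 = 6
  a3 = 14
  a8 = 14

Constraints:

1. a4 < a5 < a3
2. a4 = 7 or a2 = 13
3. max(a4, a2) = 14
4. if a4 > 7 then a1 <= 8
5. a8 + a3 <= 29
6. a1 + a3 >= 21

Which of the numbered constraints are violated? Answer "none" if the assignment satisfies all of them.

1. values 4, 3, 14; a4 = 4 is not < a5 = 3 — violated.
2. a4 = 4 ≠ 7 and a2 = 14 ≠ 13; both disjuncts false — violated.
3. max(4, 14) = 14 — satisfied.
4. a4 = 4, not > 7; antecedent false, conditional vacuously true — satisfied.
5. a8 + a3 = 14 + 14 = 28; 28 ≤ 29 — satisfied.
6. a1 + a3 = 6 + 14 = 20; 20 < 21, bound 21 not met — violated.

Constraints 1, 2, 6 do not hold.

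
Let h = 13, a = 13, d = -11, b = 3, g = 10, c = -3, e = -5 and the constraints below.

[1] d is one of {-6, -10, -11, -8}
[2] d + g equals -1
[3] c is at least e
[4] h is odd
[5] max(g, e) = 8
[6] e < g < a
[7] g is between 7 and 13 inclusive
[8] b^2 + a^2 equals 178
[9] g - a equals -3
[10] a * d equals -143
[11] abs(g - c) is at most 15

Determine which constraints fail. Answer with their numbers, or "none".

Constraint 5 does not hold.

[1] d = -11 is in {-6, -10, -11, -8} — holds.
[2] d + g = -11 + 10 = -1 — holds.
[3] c = -3, e = -5; -3 ≥ -5 — holds.
[4] h = 13 is odd — holds.
[5] max(10, -5) = 10, not 8 — does not hold.
[6] values -5 < 10 < 13 — holds.
[7] g = 10 lies in [7, 13] — holds.
[8] b^2 + a^2 = 3^2 + 13^2 = 9 + 169 = 178 — holds.
[9] g - a = 10 - 13 = -3 — holds.
[10] a * d = 13 * (-11) = -143 — holds.
[11] abs(10 - (-3)) = 13; 13 ≤ 15 — holds.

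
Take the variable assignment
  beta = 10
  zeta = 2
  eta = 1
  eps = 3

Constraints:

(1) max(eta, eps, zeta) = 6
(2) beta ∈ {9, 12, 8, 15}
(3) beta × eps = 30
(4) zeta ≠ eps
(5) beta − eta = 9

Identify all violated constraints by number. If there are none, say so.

(1) max(1, 3, 2) = 3, not 6 — violated.
(2) beta = 10 is not in {9, 12, 8, 15} — violated.
(3) beta × eps = 10 × 3 = 30 — satisfied.
(4) zeta = 2, eps = 3; distinct — satisfied.
(5) beta − eta = 10 − 1 = 9 — satisfied.

Violated: 1, 2.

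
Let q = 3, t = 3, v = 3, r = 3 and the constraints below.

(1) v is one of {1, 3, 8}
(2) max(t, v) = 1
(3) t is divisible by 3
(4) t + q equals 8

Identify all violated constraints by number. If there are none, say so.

Constraints 2 and 4 do not hold.

(1) v = 3 is in {1, 3, 8}  holds
(2) max(3, 3) = 3, not 1  fails
(3) 3 / 3 = 1, so 3 divides 3  holds
(4) t + q = 3 + 3 = 6, not 8  fails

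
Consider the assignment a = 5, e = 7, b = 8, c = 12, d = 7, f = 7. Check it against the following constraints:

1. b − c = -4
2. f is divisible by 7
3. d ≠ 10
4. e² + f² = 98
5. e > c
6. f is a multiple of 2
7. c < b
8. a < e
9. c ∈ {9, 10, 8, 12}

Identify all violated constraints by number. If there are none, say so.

1. b − c = 8 − 12 = -4 — OK.
2. 7 / 7 = 1, so 7 divides 7 — OK.
3. d = 7, and 7 ≠ 10 — OK.
4. e² + f² = 7² + 7² = 49 + 49 = 98 — OK.
5. e = 7, c = 12; 7 ≤ 12 (want >) — violated.
6. 7 = 2×3 + 1, so 2 does not divide 7 — violated.
7. c = 12, b = 8; 12 ≥ 8 (want <) — violated.
8. a = 5, e = 7; 5 < 7 — OK.
9. c = 12 is in {9, 10, 8, 12} — OK.

Violated: 5, 6, and 7.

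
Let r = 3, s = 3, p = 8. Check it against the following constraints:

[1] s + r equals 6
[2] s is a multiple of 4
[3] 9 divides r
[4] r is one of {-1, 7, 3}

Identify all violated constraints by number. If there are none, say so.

[1] s + r = 3 + 3 = 6  OK
[2] 3 = 4*0 + 3, so 4 does not divide 3  FAIL
[3] 3 = 9*0 + 3, so 9 does not divide 3  FAIL
[4] r = 3 is in {-1, 7, 3}  OK

Violated: 2 and 3.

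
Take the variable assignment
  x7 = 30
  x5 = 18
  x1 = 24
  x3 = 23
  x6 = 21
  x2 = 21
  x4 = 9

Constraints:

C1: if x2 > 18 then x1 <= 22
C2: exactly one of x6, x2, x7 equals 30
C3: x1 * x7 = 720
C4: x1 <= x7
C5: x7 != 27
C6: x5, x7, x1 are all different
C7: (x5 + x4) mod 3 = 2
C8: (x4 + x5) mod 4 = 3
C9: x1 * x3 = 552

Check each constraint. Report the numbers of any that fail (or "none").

Constraints 1 and 7 are violated.

C1: x2 = 21 > 18, so we need x1 ≤ 22; but x1 = 24 > 22 — violated.
C2: x6=21, x2=21, x7=30; 1 of them equals 30 — satisfied.
C3: x1 * x7 = 24 * 30 = 720 — satisfied.
C4: x1 = 24, x7 = 30; 24 ≤ 30 — satisfied.
C5: x7 = 30, and 30 ≠ 27 — satisfied.
C6: values 18, 30, 24 are pairwise distinct — satisfied.
C7: x5 + x4 = 27; 27 mod 3 = 0, not 2 — violated.
C8: x4 + x5 = 27; 27 mod 4 = 3 — satisfied.
C9: x1 * x3 = 24 * 23 = 552 — satisfied.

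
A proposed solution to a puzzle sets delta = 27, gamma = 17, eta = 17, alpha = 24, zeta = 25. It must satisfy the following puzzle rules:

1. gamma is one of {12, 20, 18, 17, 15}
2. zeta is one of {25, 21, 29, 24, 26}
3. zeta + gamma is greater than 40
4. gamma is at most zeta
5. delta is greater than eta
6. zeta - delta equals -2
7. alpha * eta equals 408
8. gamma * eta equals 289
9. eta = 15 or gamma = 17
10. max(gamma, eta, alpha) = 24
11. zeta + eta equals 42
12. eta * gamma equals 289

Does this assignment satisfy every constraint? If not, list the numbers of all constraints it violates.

1. gamma = 17 is in {12, 20, 18, 17, 15}  ✓
2. zeta = 25 is in {25, 21, 29, 24, 26}  ✓
3. zeta + gamma = 25 + 17 = 42; 42 > 40  ✓
4. gamma = 17, zeta = 25; 17 ≤ 25  ✓
5. delta = 27, eta = 17; 27 > 17  ✓
6. zeta - delta = 25 - 27 = -2  ✓
7. alpha * eta = 24 * 17 = 408  ✓
8. gamma * eta = 17 * 17 = 289  ✓
9. eta = 17 ≠ 15, but gamma = 17 = 17 (second disjunct)  ✓
10. max(17, 17, 24) = 24  ✓
11. zeta + eta = 25 + 17 = 42  ✓
12. eta * gamma = 17 * 17 = 289  ✓

Yes — all constraints hold.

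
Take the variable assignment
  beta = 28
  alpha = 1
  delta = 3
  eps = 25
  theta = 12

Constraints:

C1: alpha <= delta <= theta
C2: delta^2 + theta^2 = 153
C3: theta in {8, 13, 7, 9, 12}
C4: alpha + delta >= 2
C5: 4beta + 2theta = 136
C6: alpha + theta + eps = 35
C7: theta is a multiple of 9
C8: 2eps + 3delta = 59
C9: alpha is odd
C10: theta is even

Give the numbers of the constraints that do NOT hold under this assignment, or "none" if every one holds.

Constraints 6, 7 are violated.

C1: values 1 <= 3 <= 12 — satisfied.
C2: delta^2 + theta^2 = 3^2 + 12^2 = 9 + 144 = 153 — satisfied.
C3: theta = 12 is in {8, 13, 7, 9, 12} — satisfied.
C4: alpha + delta = 1 + 3 = 4; 4 ≥ 2 — satisfied.
C5: 4beta + 2theta = 4(28) + 2(12) = 136 — satisfied.
C6: alpha + theta + eps = 1 + 12 + 25 = 38, not 35 — violated.
C7: 12 = 9*1 + 3, so 9 does not divide 12 — violated.
C8: 2eps + 3delta = 2(25) + 3(3) = 59 — satisfied.
C9: alpha = 1 is odd — satisfied.
C10: theta = 12 is even — satisfied.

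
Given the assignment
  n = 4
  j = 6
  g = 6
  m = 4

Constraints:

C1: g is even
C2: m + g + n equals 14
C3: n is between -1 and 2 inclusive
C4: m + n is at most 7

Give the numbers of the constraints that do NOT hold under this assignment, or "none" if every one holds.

C1: g = 6 is even — holds.
C2: m + g + n = 4 + 6 + 4 = 14 — holds.
C3: n = 4 is outside [-1, 2] — fails.
C4: m + n = 4 + 4 = 8; 8 > 7, bound 7 not met — fails.

The assignment fails constraints 3, 4.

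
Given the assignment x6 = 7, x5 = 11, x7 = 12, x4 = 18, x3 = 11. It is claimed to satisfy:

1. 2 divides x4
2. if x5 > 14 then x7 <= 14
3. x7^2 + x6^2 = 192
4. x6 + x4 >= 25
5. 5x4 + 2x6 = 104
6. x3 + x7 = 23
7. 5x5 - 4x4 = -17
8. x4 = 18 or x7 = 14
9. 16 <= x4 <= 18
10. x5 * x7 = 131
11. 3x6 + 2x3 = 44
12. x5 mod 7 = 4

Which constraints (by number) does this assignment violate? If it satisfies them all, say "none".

No — constraints 3, 10, 11 are not satisfied.

1. 18 / 2 = 9, so 2 divides 18 — OK.
2. x5 = 11, not > 14; antecedent false, conditional vacuously true — OK.
3. x7^2 + x6^2 = 12^2 + 7^2 = 144 + 49 = 193, not 192 — violated.
4. x6 + x4 = 7 + 18 = 25; 25 ≥ 25 — OK.
5. 5x4 + 2x6 = 5(18) + 2(7) = 104 — OK.
6. x3 + x7 = 11 + 12 = 23 — OK.
7. 5x5 - 4x4 = 5(11) - 4(18) = -17 — OK.
8. x4 = 18 = 18 (first disjunct) — OK.
9. x4 = 18 lies in [16, 18] — OK.
10. x5 * x7 = 11 * 12 = 132, not 131 — violated.
11. 3x6 + 2x3 = 3(7) + 2(11) = 43, not 44 — violated.
12. 11 mod 7 = 4 — OK.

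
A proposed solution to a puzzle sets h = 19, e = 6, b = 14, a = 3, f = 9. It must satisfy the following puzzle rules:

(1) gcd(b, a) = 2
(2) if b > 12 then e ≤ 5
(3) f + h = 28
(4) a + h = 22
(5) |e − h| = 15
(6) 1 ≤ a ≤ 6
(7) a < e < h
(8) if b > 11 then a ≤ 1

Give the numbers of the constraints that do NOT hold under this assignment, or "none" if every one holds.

(1) gcd(14, 3) = 1, not 2 — fails.
(2) b = 14 > 12, so we need e ≤ 5; but e = 6 > 5 — fails.
(3) f + h = 9 + 19 = 28 — holds.
(4) a + h = 3 + 19 = 22 — holds.
(5) |6 − 19| = 13, not 15 — fails.
(6) a = 3 lies in [1, 6] — holds.
(7) values 3 < 6 < 19 — holds.
(8) b = 14 > 11, so we need a ≤ 1; but a = 3 > 1 — fails.

Violated: 1, 2, 5, 8.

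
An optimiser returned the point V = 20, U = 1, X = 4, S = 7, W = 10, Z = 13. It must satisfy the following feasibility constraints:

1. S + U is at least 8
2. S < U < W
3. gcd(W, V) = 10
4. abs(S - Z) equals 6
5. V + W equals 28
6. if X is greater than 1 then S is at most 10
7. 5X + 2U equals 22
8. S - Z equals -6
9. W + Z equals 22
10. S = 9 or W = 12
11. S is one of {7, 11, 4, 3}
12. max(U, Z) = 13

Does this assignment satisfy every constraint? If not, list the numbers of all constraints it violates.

No — constraints 2, 5, 9, and 10 are not satisfied.

1. S + U = 7 + 1 = 8; 8 ≥ 8 — satisfied.
2. values 7, 1, 10; S = 7 is not < U = 1 — violated.
3. gcd(10, 20) = 10 — satisfied.
4. abs(7 - 13) = 6 — satisfied.
5. V + W = 20 + 10 = 30, not 28 — violated.
6. X = 4 > 1, so we need S ≤ 10; S = 7 ≤ 10 — satisfied.
7. 5X + 2U = 5(4) + 2(1) = 22 — satisfied.
8. S - Z = 7 - 13 = -6 — satisfied.
9. W + Z = 10 + 13 = 23, not 22 — violated.
10. S = 7 ≠ 9 and W = 10 ≠ 12; both disjuncts false — violated.
11. S = 7 is in {7, 11, 4, 3} — satisfied.
12. max(1, 13) = 13 — satisfied.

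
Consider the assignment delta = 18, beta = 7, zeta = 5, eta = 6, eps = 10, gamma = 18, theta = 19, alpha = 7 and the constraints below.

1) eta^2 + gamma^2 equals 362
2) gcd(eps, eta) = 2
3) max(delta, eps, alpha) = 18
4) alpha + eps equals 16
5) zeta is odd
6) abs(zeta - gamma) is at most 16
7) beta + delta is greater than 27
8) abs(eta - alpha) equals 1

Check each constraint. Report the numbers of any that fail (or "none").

The assignment fails constraints 1, 4, 7.

1) eta^2 + gamma^2 = 6^2 + 18^2 = 36 + 324 = 360, not 362 — fails.
2) gcd(10, 6) = 2 — holds.
3) max(18, 10, 7) = 18 — holds.
4) alpha + eps = 7 + 10 = 17, not 16 — fails.
5) zeta = 5 is odd — holds.
6) abs(5 - 18) = 13; 13 ≤ 16 — holds.
7) beta + delta = 7 + 18 = 25; 25 ≤ 27, bound 27 not met — fails.
8) abs(6 - 7) = 1 — holds.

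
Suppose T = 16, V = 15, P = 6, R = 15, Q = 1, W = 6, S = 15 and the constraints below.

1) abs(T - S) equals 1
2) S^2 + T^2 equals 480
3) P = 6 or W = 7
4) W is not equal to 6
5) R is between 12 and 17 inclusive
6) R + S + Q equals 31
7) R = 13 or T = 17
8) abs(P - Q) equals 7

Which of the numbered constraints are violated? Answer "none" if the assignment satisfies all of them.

1) abs(16 - 15) = 1 — satisfied.
2) S^2 + T^2 = 15^2 + 16^2 = 225 + 256 = 481, not 480 — violated.
3) P = 6 = 6 (first disjunct) — satisfied.
4) W = 6, but 6 is required to differ — violated.
5) R = 15 lies in [12, 17] — satisfied.
6) R + S + Q = 15 + 15 + 1 = 31 — satisfied.
7) R = 15 ≠ 13 and T = 16 ≠ 17; both disjuncts false — violated.
8) abs(6 - 1) = 5, not 7 — violated.

No — constraints 2, 4, 7, and 8 are not satisfied.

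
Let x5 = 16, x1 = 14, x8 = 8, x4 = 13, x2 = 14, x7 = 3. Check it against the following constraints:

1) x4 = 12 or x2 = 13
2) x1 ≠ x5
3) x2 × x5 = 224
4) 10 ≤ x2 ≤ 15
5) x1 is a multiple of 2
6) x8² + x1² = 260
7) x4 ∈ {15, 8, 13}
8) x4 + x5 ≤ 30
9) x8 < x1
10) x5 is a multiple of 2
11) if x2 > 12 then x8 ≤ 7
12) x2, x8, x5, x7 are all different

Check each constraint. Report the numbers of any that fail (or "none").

The assignment fails constraints 1 and 11.

1) x4 = 13 ≠ 12 and x2 = 14 ≠ 13; both disjuncts false — does not hold.
2) x1 = 14, x5 = 16; distinct — holds.
3) x2 × x5 = 14 × 16 = 224 — holds.
4) x2 = 14 lies in [10, 15] — holds.
5) 14 / 2 = 7, so 2 divides 14 — holds.
6) x8² + x1² = 8² + 14² = 64 + 196 = 260 — holds.
7) x4 = 13 is in {15, 8, 13} — holds.
8) x4 + x5 = 13 + 16 = 29; 29 ≤ 30 — holds.
9) x8 = 8, x1 = 14; 8 < 14 — holds.
10) 16 / 2 = 8, so 2 divides 16 — holds.
11) x2 = 14 > 12, so we need x8 ≤ 7; but x8 = 8 > 7 — does not hold.
12) values 14, 8, 16, 3 are pairwise distinct — holds.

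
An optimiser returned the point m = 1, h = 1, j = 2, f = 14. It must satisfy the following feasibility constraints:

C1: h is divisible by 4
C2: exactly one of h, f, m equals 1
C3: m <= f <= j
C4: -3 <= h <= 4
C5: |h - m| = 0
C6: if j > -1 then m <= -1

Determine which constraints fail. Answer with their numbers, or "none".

C1: 1 = 4*0 + 1, so 4 does not divide 1  no
C2: h=1, f=14, m=1; 2 of them equal 1, not exactly one  no
C3: values 1, 14, 2; f = 14 is not <= j = 2  no
C4: h = 1 lies in [-3, 4]  yes
C5: |1 - 1| = 0  yes
C6: j = 2 > -1, so we need m ≤ -1; but m = 1 > -1  no

No — constraints 1, 2, 3, and 6 are not satisfied.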